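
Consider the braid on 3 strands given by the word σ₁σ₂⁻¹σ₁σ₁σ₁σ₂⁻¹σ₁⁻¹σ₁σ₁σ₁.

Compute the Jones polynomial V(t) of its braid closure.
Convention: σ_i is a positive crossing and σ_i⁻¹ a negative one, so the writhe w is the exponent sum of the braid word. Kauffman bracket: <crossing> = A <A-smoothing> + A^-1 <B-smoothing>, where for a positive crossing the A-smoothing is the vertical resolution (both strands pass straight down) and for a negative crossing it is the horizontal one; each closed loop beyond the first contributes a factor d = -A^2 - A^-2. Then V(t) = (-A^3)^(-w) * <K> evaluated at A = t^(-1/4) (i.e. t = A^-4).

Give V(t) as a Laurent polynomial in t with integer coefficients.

t^8 - 2*t^7 + 3*t^6 - 4*t^5 + 3*t^4 - 3*t^3 + 3*t^2 - t + 1

Derivation:
First cancel adjacent σ_i σ_i⁻¹ pairs (Reidemeister II — same braid, same closure): s1 s2^-1 s1 s1 s1 s2^-1 s1^-1 s1 s1 s1 → s1 s2^-1 s1 s1 s1 s2^-1 s1 s1.
Braid: s1 s2^-1 s1 s1 s1 s2^-1 s1 s1 on 3 strands, 8 crossings.
Writhe w = (#positive) - (#negative) = 6 - 2 = 4.
State-sum expansion of <K>. There are 2^8 = 256 states.
Smooth each crossing (0=||, 1=⌣⌢); contribution A^(Σ sign_k(1-2s_k)) * d^(L-1).
Tabulate the states by total A-exponent and number of loops L (A-exp: L × count):
  A^8: L=3 ×1
  A^6: L=2 ×8
  A^4: L=1 ×21, L=3 ×7
  A^2: L=2 ×54, L=4 ×2
  A^0: L=3 ×70
  A^-2: L=4 ×56
  A^-4: L=5 ×28
  A^-6: L=6 ×8
  A^-8: L=7 ×1
Each group contributes A^e * Σ count * d^(L-1):
Powers of d = -A^2 - A^-2: d^2 = A^4 + 2 + A^-4; d^3 = -A^6 - 3*A^2 - 3*A^-2 - A^-6; d^4 = A^8 + 4*A^4 + 6 + 4*A^-4 + A^-8; d^5 = -A^10 - 5*A^6 - 10*A^2 - 10*A^-2 - 5*A^-6 - A^-10; d^6 = A^12 + 6*A^8 + 15*A^4 + 20 + 15*A^-4 + 6*A^-8 + A^-12.
  A^8 * (d^2) = A^12 + 2*A^8 + A^4
  A^6 * (8*d) = -8*A^8 - 8*A^4
  A^4 * (21 + 7*d^2) = 7*A^8 + 35*A^4 + 7
  A^2 * (54*d + 2*d^3) = -2*A^8 - 60*A^4 - 60 - 2*A^-4
  A^0 * (70*d^2) = 70*A^4 + 140 + 70*A^-4
  A^-2 * (56*d^3) = -56*A^4 - 168 - 168*A^-4 - 56*A^-8
  A^-4 * (28*d^4) = 28*A^4 + 112 + 168*A^-4 + 112*A^-8 + 28*A^-12
  A^-6 * (8*d^5) = -8*A^4 - 40 - 80*A^-4 - 80*A^-8 - 40*A^-12 - 8*A^-16
  A^-8 * (d^6) = A^4 + 6 + 15*A^-4 + 20*A^-8 + 15*A^-12 + 6*A^-16 + A^-20
Summing the groups: <K> = A^12 - A^8 + 3*A^4 - 3 + 3*A^-4 - 4*A^-8 + 3*A^-12 - 2*A^-16 + A^-20
Normalise by the writhe: (-A^3)^(-w) = (-A^3)^(-4) = A^-12, so f(A) = A^-12 * <K> = 1 - A^-4 + 3*A^-8 - 3*A^-12 + 3*A^-16 - 4*A^-20 + 3*A^-24 - 2*A^-28 + A^-32.
Substitute A = t^(-1/4), i.e. A^e → t^(-e/4): V(t) = t^8 - 2*t^7 + 3*t^6 - 4*t^5 + 3*t^4 - 3*t^3 + 3*t^2 - t + 1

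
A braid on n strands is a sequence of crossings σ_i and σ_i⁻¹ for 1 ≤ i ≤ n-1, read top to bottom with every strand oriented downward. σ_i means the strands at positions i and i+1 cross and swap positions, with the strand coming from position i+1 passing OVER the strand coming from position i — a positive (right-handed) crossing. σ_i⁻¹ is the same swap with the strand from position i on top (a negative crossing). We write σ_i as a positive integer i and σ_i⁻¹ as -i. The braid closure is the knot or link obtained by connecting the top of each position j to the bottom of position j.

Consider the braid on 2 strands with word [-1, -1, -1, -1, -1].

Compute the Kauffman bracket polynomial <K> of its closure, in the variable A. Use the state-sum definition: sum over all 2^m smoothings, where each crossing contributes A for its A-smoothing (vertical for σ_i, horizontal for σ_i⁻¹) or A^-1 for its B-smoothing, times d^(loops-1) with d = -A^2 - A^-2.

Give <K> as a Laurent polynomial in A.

A^13 - A^9 + A^5 - A - A^-7

Derivation:
Braid: s1^-1 s1^-1 s1^-1 s1^-1 s1^-1 on 2 strands, 5 crossings.
Writhe w = (#positive) - (#negative) = 0 - 5 = -5.
Enumerate smoothing states for the bracket polynomial. There are 2^5 = 32 states.
For each crossing: s=0 is the vertical smoothing, s=1 horizontal. Crossing k contributes A^(sign_k * (1 - 2*s_k)); loop factor d = -A^2 - A^-2.
  state 00000: A-exp=-5, loops=2, term = A^-5 * d^1
  state 00001: A-exp=-3, loops=1, term = A^-3 * d^0
  state 00010: A-exp=-3, loops=1, term = A^-3 * d^0
  state 00011: A-exp=-1, loops=2, term = A^-1 * d^1
  state 00100: A-exp=-3, loops=1, term = A^-3 * d^0
  state 00101: A-exp=-1, loops=2, term = A^-1 * d^1
  state 00110: A-exp=-1, loops=2, term = A^-1 * d^1
  state 00111: A-exp=+1, loops=3, term = A^1 * d^2
  state 01000: A-exp=-3, loops=1, term = A^-3 * d^0
  state 01001: A-exp=-1, loops=2, term = A^-1 * d^1
  state 01010: A-exp=-1, loops=2, term = A^-1 * d^1
  state 01011: A-exp=+1, loops=3, term = A^1 * d^2
  state 01100: A-exp=-1, loops=2, term = A^-1 * d^1
  state 01101: A-exp=+1, loops=3, term = A^1 * d^2
  state 01110: A-exp=+1, loops=3, term = A^1 * d^2
  state 01111: A-exp=+3, loops=4, term = A^3 * d^3
  state 10000: A-exp=-3, loops=1, term = A^-3 * d^0
  state 10001: A-exp=-1, loops=2, term = A^-1 * d^1
  state 10010: A-exp=-1, loops=2, term = A^-1 * d^1
  state 10011: A-exp=+1, loops=3, term = A^1 * d^2
  state 10100: A-exp=-1, loops=2, term = A^-1 * d^1
  state 10101: A-exp=+1, loops=3, term = A^1 * d^2
  state 10110: A-exp=+1, loops=3, term = A^1 * d^2
  state 10111: A-exp=+3, loops=4, term = A^3 * d^3
  state 11000: A-exp=-1, loops=2, term = A^-1 * d^1
  state 11001: A-exp=+1, loops=3, term = A^1 * d^2
  state 11010: A-exp=+1, loops=3, term = A^1 * d^2
  state 11011: A-exp=+3, loops=4, term = A^3 * d^3
  state 11100: A-exp=+1, loops=3, term = A^1 * d^2
  state 11101: A-exp=+3, loops=4, term = A^3 * d^3
  state 11110: A-exp=+3, loops=4, term = A^3 * d^3
  state 11111: A-exp=+5, loops=5, term = A^5 * d^4
Collect the terms by A-exponent (count of states per loop number):
Powers of d = -A^2 - A^-2: d^2 = A^4 + 2 + A^-4; d^3 = -A^6 - 3*A^2 - 3*A^-2 - A^-6; d^4 = A^8 + 4*A^4 + 6 + 4*A^-4 + A^-8.
  A^5 * (d^4) = A^13 + 4*A^9 + 6*A^5 + 4*A + A^-3
  A^3 * (5*d^3) = -5*A^9 - 15*A^5 - 15*A - 5*A^-3
  A^1 * (10*d^2) = 10*A^5 + 20*A + 10*A^-3
  A^-1 * (10*d) = -10*A - 10*A^-3
  A^-3 * (5) = 5*A^-3
  A^-5 * (d) = -A^-3 - A^-7
Summing the groups: <K> = A^13 - A^9 + A^5 - A - A^-7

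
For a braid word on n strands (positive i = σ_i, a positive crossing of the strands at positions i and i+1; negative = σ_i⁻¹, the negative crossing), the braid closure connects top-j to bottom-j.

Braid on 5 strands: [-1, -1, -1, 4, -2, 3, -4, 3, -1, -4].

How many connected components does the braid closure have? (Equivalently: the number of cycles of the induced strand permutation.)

Track the strand permutation on 5 strands, starting from identity.
  step 1: s1^-1 swaps positions 1,2 -> [2 1 3 4 5]
  step 2: s1^-1 swaps positions 1,2 -> [1 2 3 4 5]
  step 3: s1^-1 swaps positions 1,2 -> [2 1 3 4 5]
  step 4: s4 swaps positions 4,5 -> [2 1 3 5 4]
  step 5: s2^-1 swaps positions 2,3 -> [2 3 1 5 4]
  step 6: s3 swaps positions 3,4 -> [2 3 5 1 4]
  step 7: s4^-1 swaps positions 4,5 -> [2 3 5 4 1]
  step 8: s3 swaps positions 3,4 -> [2 3 4 5 1]
  step 9: s1^-1 swaps positions 1,2 -> [3 2 4 5 1]
  step 10: s4^-1 swaps positions 4,5 -> [3 2 4 1 5]
Final permutation (position -> original strand): [3 2 4 1 5]
Closure components = cycle count of this permutation = 3.

Answer: 3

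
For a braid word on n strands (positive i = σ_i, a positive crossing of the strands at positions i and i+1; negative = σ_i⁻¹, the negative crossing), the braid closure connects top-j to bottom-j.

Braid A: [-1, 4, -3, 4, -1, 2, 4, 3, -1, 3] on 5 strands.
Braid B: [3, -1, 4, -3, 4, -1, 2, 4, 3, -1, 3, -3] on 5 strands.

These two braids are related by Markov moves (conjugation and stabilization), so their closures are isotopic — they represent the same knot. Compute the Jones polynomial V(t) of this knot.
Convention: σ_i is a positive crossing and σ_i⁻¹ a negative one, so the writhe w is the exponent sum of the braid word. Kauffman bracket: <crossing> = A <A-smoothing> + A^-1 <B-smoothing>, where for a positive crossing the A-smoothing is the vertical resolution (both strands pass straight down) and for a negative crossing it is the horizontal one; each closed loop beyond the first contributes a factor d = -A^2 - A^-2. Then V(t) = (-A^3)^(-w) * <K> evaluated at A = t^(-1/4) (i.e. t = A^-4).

-t^5 + t^4 - 2*t^3 + 4*t^2 - 3*t + 4 - 3*t^-1 + 2*t^-2 - t^-3

Derivation:
Markov-equivalent braids have isotopic closures, hence identical knot invariants. Strip the Markov moves from each word to reach a common short braid β, then compute V(t) once on β.
Braid A: s1^-1 s4 s3^-1 s4 s1^-1 s2 s4 s3 s1^-1 s3 on 5 strands has no conjugating prefix/suffix or stabilization to strip; take β = s1^-1 s4 s3^-1 s4 s1^-1 s2 s4 s3 s1^-1 s3.
Braid B: s3 s1^-1 s4 s3^-1 s4 s1^-1 s2 s4 s3 s1^-1 s3 s3^-1 on 5 strands reduces by inverse Markov moves (closure unchanged at each step):
  Deconjugate: the word is γ·β·γ⁻¹ with γ = s3 (prefix) and γ⁻¹ = s3^-1 (suffix); strip both.
Reduced to β = s1^-1 s4 s3^-1 s4 s1^-1 s2 s4 s3 s1^-1 s3 on 5 strands, 10 crossings.
Both give the same β = s1^-1 s4 s3^-1 s4 s1^-1 s2 s4 s3 s1^-1 s3 on 5 strands, so one state sum suffices:
Braid: s1^-1 s4 s3^-1 s4 s1^-1 s2 s4 s3 s1^-1 s3 on 5 strands, 10 crossings.
Writhe w = (#positive) - (#negative) = 6 - 4 = 2.
State-sum expansion of <K>. There are 2^10 = 1024 states.
Each crossing splits two ways (0=vertical, 1=horizontal). The state's weight is A^(#A-smoothings - #B-smoothings) * d^(loops - 1).
Tabulate the states by total A-exponent and number of loops L (A-exp: L × count):
  A^10: L=5 ×1
  A^8: L=4 ×7, L=6 ×3
  A^6: L=3 ×18, L=5 ×26, L=7 ×1
  A^4: L=2 ×21, L=4 ×85, L=6 ×14
  A^2: L=1 ×9, L=3 ×137, L=5 ×62, L=7 ×2
  A^0: L=2 ×105, L=4 ×132, L=6 ×15
  A^-2: L=1 ×30, L=3 ×132, L=5 ×47, L=7 ×1
  A^-4: L=2 ×49, L=4 ×65, L=6 ×6
  A^-6: L=3 ×31, L=5 ×14
  A^-8: L=4 ×9, L=6 ×1
  A^-10: L=5 ×1
Each group contributes A^e * Σ count * d^(L-1):
Powers of d = -A^2 - A^-2: d^2 = A^4 + 2 + A^-4; d^3 = -A^6 - 3*A^2 - 3*A^-2 - A^-6; d^4 = A^8 + 4*A^4 + 6 + 4*A^-4 + A^-8; d^5 = -A^10 - 5*A^6 - 10*A^2 - 10*A^-2 - 5*A^-6 - A^-10; d^6 = A^12 + 6*A^8 + 15*A^4 + 20 + 15*A^-4 + 6*A^-8 + A^-12.
  A^10 * (d^4) = A^18 + 4*A^14 + 6*A^10 + 4*A^6 + A^2
  A^8 * (7*d^3 + 3*d^5) = -3*A^18 - 22*A^14 - 51*A^10 - 51*A^6 - 22*A^2 - 3*A^-2
  A^6 * (18*d^2 + 26*d^4 + d^6) = A^18 + 32*A^14 + 137*A^10 + 212*A^6 + 137*A^2 + 32*A^-2 + A^-6
  A^4 * (21*d + 85*d^3 + 14*d^5) = -14*A^14 - 155*A^10 - 416*A^6 - 416*A^2 - 155*A^-2 - 14*A^-6
  A^2 * (9 + 137*d^2 + 62*d^4 + 2*d^6) = 2*A^14 + 74*A^10 + 415*A^6 + 695*A^2 + 415*A^-2 + 74*A^-6 + 2*A^-10
  A^0 * (105*d + 132*d^3 + 15*d^5) = -15*A^10 - 207*A^6 - 651*A^2 - 651*A^-2 - 207*A^-6 - 15*A^-10
  A^-2 * (30 + 132*d^2 + 47*d^4 + d^6) = A^10 + 53*A^6 + 335*A^2 + 596*A^-2 + 335*A^-6 + 53*A^-10 + A^-14
  A^-4 * (49*d + 65*d^3 + 6*d^5) = -6*A^6 - 95*A^2 - 304*A^-2 - 304*A^-6 - 95*A^-10 - 6*A^-14
  A^-6 * (31*d^2 + 14*d^4) = 14*A^2 + 87*A^-2 + 146*A^-6 + 87*A^-10 + 14*A^-14
  A^-8 * (9*d^3 + d^5) = -A^2 - 14*A^-2 - 37*A^-6 - 37*A^-10 - 14*A^-14 - A^-18
  A^-10 * (d^4) = A^-2 + 4*A^-6 + 6*A^-10 + 4*A^-14 + A^-18
Summing the groups: <K> = -A^18 + 2*A^14 - 3*A^10 + 4*A^6 - 3*A^2 + 4*A^-2 - 2*A^-6 + A^-10 - A^-14
Normalise by the writhe: (-A^3)^(-w) = (-A^3)^(-2) = A^-6, so f(A) = A^-6 * <K> = -A^12 + 2*A^8 - 3*A^4 + 4 - 3*A^-4 + 4*A^-8 - 2*A^-12 + A^-16 - A^-20.
Substitute A = t^(-1/4), i.e. A^e → t^(-e/4): V(t) = -t^5 + t^4 - 2*t^3 + 4*t^2 - 3*t + 4 - 3*t^-1 + 2*t^-2 - t^-3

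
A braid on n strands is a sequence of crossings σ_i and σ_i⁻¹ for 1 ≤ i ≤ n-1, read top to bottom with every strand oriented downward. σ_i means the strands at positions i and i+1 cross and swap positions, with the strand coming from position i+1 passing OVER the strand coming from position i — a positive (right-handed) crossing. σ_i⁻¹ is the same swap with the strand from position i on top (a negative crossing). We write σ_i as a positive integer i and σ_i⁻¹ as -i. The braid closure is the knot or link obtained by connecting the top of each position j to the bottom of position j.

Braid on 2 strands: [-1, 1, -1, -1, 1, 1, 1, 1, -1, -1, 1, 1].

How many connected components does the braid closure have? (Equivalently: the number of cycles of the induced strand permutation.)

2

Derivation:
Track the strand permutation on 2 strands, starting from identity.
  step 1: s1^-1 swaps positions 1,2 -> [2 1]
  step 2: s1 swaps positions 1,2 -> [1 2]
  step 3: s1^-1 swaps positions 1,2 -> [2 1]
  step 4: s1^-1 swaps positions 1,2 -> [1 2]
  step 5: s1 swaps positions 1,2 -> [2 1]
  step 6: s1 swaps positions 1,2 -> [1 2]
  step 7: s1 swaps positions 1,2 -> [2 1]
  step 8: s1 swaps positions 1,2 -> [1 2]
  step 9: s1^-1 swaps positions 1,2 -> [2 1]
  step 10: s1^-1 swaps positions 1,2 -> [1 2]
  step 11: s1 swaps positions 1,2 -> [2 1]
  step 12: s1 swaps positions 1,2 -> [1 2]
Final permutation (position -> original strand): [1 2]
Closure components = cycle count of this permutation = 2.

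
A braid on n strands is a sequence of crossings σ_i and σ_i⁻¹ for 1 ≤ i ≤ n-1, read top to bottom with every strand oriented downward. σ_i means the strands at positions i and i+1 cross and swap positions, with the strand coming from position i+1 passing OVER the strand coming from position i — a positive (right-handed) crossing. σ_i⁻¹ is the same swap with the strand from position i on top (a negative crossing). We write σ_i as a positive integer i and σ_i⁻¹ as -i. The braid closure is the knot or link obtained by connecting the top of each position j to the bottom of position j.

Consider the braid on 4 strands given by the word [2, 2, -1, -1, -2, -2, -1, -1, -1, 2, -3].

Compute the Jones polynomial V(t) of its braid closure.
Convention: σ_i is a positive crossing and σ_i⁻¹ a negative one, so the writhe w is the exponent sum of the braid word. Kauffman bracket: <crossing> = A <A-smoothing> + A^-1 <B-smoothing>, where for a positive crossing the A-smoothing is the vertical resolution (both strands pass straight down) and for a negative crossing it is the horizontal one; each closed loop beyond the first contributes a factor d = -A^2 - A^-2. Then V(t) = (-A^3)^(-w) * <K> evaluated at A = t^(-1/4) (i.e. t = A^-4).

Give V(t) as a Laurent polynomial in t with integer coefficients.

The presented braid s2 s2 s1^-1 s1^-1 s2^-1 s2^-1 s1^-1 s1^-1 s1^-1 s2 s3^-1 on 4 strands reduces by inverse Markov moves (closure unchanged at each step):
  Destabilize: the word has the form β·s3^-1 where s3^-1 occurs only as the final letter (β ∈ B_3); drop it and the last strand → 3 strands.
Reduced to β = s2 s2 s1^-1 s1^-1 s2^-1 s2^-1 s1^-1 s1^-1 s1^-1 s2 on 3 strands, 10 crossings.
Compute on β:
Braid: s2 s2 s1^-1 s1^-1 s2^-1 s2^-1 s1^-1 s1^-1 s1^-1 s2 on 3 strands, 10 crossings.
Writhe w = (#positive) - (#negative) = 3 - 7 = -4.
Computing the Kauffman bracket via state sum. There are 2^10 = 1024 states.
For each crossing: s=0 is the vertical smoothing, s=1 horizontal. Crossing k contributes A^(sign_k * (1 - 2*s_k)); loop factor d = -A^2 - A^-2.
Tabulate the states by total A-exponent and number of loops L (A-exp: L × count):
  A^10: L=6 ×1
  A^8: L=5 ×10
  A^6: L=4 ×41, L=6 ×4
  A^4: L=3 ×87, L=5 ×32, L=7 ×1
  A^2: L=2 ×97, L=4 ×100, L=6 ×13
  A^0: L=1 ×46, L=3 ×152, L=5 ×52, L=7 ×2
  A^-2: L=2 ×103, L=4 ×96, L=6 ×11
  A^-4: L=1 ×15, L=3 ×79, L=5 ×26
  A^-6: L=2 ×18, L=4 ×26, L=6 ×1
  A^-8: L=3 ×8, L=5 ×2
  A^-10: L=4 ×1
Each group contributes A^e * Σ count * d^(L-1):
Powers of d = -A^2 - A^-2: d^2 = A^4 + 2 + A^-4; d^3 = -A^6 - 3*A^2 - 3*A^-2 - A^-6; d^4 = A^8 + 4*A^4 + 6 + 4*A^-4 + A^-8; d^5 = -A^10 - 5*A^6 - 10*A^2 - 10*A^-2 - 5*A^-6 - A^-10; d^6 = A^12 + 6*A^8 + 15*A^4 + 20 + 15*A^-4 + 6*A^-8 + A^-12.
  A^10 * (d^5) = -A^20 - 5*A^16 - 10*A^12 - 10*A^8 - 5*A^4 - 1
  A^8 * (10*d^4) = 10*A^16 + 40*A^12 + 60*A^8 + 40*A^4 + 10
  A^6 * (41*d^3 + 4*d^5) = -4*A^16 - 61*A^12 - 163*A^8 - 163*A^4 - 61 - 4*A^-4
  A^4 * (87*d^2 + 32*d^4 + d^6) = A^16 + 38*A^12 + 230*A^8 + 386*A^4 + 230 + 38*A^-4 + A^-8
  A^2 * (97*d + 100*d^3 + 13*d^5) = -13*A^12 - 165*A^8 - 527*A^4 - 527 - 165*A^-4 - 13*A^-8
  A^0 * (46 + 152*d^2 + 52*d^4 + 2*d^6) = 2*A^12 + 64*A^8 + 390*A^4 + 702 + 390*A^-4 + 64*A^-8 + 2*A^-12
  A^-2 * (103*d + 96*d^3 + 11*d^5) = -11*A^8 - 151*A^4 - 501 - 501*A^-4 - 151*A^-8 - 11*A^-12
  A^-4 * (15 + 79*d^2 + 26*d^4) = 26*A^4 + 183 + 329*A^-4 + 183*A^-8 + 26*A^-12
  A^-6 * (18*d + 26*d^3 + d^5) = -A^4 - 31 - 106*A^-4 - 106*A^-8 - 31*A^-12 - A^-16
  A^-8 * (8*d^2 + 2*d^4) = 2 + 16*A^-4 + 28*A^-8 + 16*A^-12 + 2*A^-16
  A^-10 * (d^3) = -A^-4 - 3*A^-8 - 3*A^-12 - A^-16
Summing the groups: <K> = -A^20 + 2*A^16 - 4*A^12 + 5*A^8 - 5*A^4 + 6 - 4*A^-4 + 3*A^-8 - A^-12
Normalise by the writhe: (-A^3)^(-w) = (-A^3)^(4) = A^12, so f(A) = A^12 * <K> = -A^32 + 2*A^28 - 4*A^24 + 5*A^20 - 5*A^16 + 6*A^12 - 4*A^8 + 3*A^4 - 1.
Substitute A = t^(-1/4), i.e. A^e → t^(-e/4): V(t) = -1 + 3*t^-1 - 4*t^-2 + 6*t^-3 - 5*t^-4 + 5*t^-5 - 4*t^-6 + 2*t^-7 - t^-8

Answer: -1 + 3*t^-1 - 4*t^-2 + 6*t^-3 - 5*t^-4 + 5*t^-5 - 4*t^-6 + 2*t^-7 - t^-8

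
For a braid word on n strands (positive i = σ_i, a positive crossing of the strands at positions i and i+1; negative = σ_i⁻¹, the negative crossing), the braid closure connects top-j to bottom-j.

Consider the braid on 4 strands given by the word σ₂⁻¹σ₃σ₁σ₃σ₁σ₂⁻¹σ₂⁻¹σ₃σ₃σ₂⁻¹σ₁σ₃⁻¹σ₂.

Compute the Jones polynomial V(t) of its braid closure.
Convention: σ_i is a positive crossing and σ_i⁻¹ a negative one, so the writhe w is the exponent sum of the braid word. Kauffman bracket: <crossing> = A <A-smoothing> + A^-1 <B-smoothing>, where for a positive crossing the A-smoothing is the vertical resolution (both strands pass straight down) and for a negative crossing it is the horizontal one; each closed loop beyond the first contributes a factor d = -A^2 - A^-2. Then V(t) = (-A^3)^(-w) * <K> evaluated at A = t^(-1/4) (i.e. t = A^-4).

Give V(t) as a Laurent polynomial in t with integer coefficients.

The presented braid s2^-1 s3 s1 s3 s1 s2^-1 s2^-1 s3 s3 s2^-1 s1 s3^-1 s2 on 4 strands reduces by inverse Markov moves (closure unchanged at each step):
  Deconjugate: the word is γ·β·γ⁻¹ with γ = s2^-1 s3 (prefix) and γ⁻¹ = s3^-1 s2 (suffix); strip both.
Reduced to β = s1 s3 s1 s2^-1 s2^-1 s3 s3 s2^-1 s1 on 4 strands, 9 crossings.
Compute on β:
Braid: s1 s3 s1 s2^-1 s2^-1 s3 s3 s2^-1 s1 on 4 strands, 9 crossings.
Writhe w = (#positive) - (#negative) = 6 - 3 = 3.
Computing the Kauffman bracket via state sum. There are 2^9 = 512 states.
For each crossing: s=0 is the vertical smoothing, s=1 horizontal. Crossing k contributes A^(sign_k * (1 - 2*s_k)); loop factor d = -A^2 - A^-2.
Tabulate the states by total A-exponent and number of loops L (A-exp: L × count):
  A^9: L=5 ×1
  A^7: L=4 ×9
  A^5: L=3 ×32, L=5 ×4
  A^3: L=2 ×55, L=4 ×28, L=6 ×1
  A^1: L=1 ×39, L=3 ×77, L=5 ×10
  A^-1: L=2 ×81, L=4 ×44, L=6 ×1
  A^-3: L=3 ×73, L=5 ×11
  A^-5: L=4 ×35, L=6 ×1
  A^-7: L=5 ×9
  A^-9: L=6 ×1
Each group contributes A^e * Σ count * d^(L-1):
Powers of d = -A^2 - A^-2: d^2 = A^4 + 2 + A^-4; d^3 = -A^6 - 3*A^2 - 3*A^-2 - A^-6; d^4 = A^8 + 4*A^4 + 6 + 4*A^-4 + A^-8; d^5 = -A^10 - 5*A^6 - 10*A^2 - 10*A^-2 - 5*A^-6 - A^-10.
  A^9 * (d^4) = A^17 + 4*A^13 + 6*A^9 + 4*A^5 + A
  A^7 * (9*d^3) = -9*A^13 - 27*A^9 - 27*A^5 - 9*A
  A^5 * (32*d^2 + 4*d^4) = 4*A^13 + 48*A^9 + 88*A^5 + 48*A + 4*A^-3
  A^3 * (55*d + 28*d^3 + d^5) = -A^13 - 33*A^9 - 149*A^5 - 149*A - 33*A^-3 - A^-7
  A^1 * (39 + 77*d^2 + 10*d^4) = 10*A^9 + 117*A^5 + 253*A + 117*A^-3 + 10*A^-7
  A^-1 * (81*d + 44*d^3 + d^5) = -A^9 - 49*A^5 - 223*A - 223*A^-3 - 49*A^-7 - A^-11
  A^-3 * (73*d^2 + 11*d^4) = 11*A^5 + 117*A + 212*A^-3 + 117*A^-7 + 11*A^-11
  A^-5 * (35*d^3 + d^5) = -A^5 - 40*A - 115*A^-3 - 115*A^-7 - 40*A^-11 - A^-15
  A^-7 * (9*d^4) = 9*A + 36*A^-3 + 54*A^-7 + 36*A^-11 + 9*A^-15
  A^-9 * (d^5) = -A - 5*A^-3 - 10*A^-7 - 10*A^-11 - 5*A^-15 - A^-19
Summing the groups: <K> = A^17 - 2*A^13 + 3*A^9 - 6*A^5 + 6*A - 7*A^-3 + 6*A^-7 - 4*A^-11 + 3*A^-15 - A^-19
Normalise by the writhe: (-A^3)^(-w) = (-A^3)^(-3) = -A^-9, so f(A) = -A^-9 * <K> = -A^8 + 2*A^4 - 3 + 6*A^-4 - 6*A^-8 + 7*A^-12 - 6*A^-16 + 4*A^-20 - 3*A^-24 + A^-28.
Substitute A = t^(-1/4), i.e. A^e → t^(-e/4): V(t) = t^7 - 3*t^6 + 4*t^5 - 6*t^4 + 7*t^3 - 6*t^2 + 6*t - 3 + 2*t^-1 - t^-2

Answer: t^7 - 3*t^6 + 4*t^5 - 6*t^4 + 7*t^3 - 6*t^2 + 6*t - 3 + 2*t^-1 - t^-2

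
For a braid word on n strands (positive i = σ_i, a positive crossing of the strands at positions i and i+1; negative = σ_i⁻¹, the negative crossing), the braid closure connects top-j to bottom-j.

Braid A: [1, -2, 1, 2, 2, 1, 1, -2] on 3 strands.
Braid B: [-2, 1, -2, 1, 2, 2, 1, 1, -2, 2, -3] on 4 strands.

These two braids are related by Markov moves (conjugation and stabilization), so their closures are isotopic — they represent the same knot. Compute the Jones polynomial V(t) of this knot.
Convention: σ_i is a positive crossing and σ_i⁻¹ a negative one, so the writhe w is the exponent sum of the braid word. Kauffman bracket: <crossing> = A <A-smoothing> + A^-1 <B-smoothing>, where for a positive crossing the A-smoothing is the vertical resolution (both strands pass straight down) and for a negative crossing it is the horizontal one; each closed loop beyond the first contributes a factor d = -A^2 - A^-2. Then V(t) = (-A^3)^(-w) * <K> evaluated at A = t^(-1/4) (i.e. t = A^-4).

t^7 - 2*t^6 + 2*t^5 - 3*t^4 + 3*t^3 - 2*t^2 + 2*t

Derivation:
Markov-equivalent braids have isotopic closures, hence identical knot invariants. Strip the Markov moves from each word to reach a common short braid β, then compute V(t) once on β.
Braid A: s1 s2^-1 s1 s2 s2 s1 s1 s2^-1 on 3 strands has no conjugating prefix/suffix or stabilization to strip; take β = s1 s2^-1 s1 s2 s2 s1 s1 s2^-1.
Braid B: s2^-1 s1 s2^-1 s1 s2 s2 s1 s1 s2^-1 s2 s3^-1 on 4 strands reduces by inverse Markov moves (closure unchanged at each step):
  Destabilize: the word has the form β·s3^-1 where s3^-1 occurs only as the final letter (β ∈ B_3); drop it and the last strand → 3 strands.
  Deconjugate: the word is γ·β·γ⁻¹ with γ = s2^-1 (prefix) and γ⁻¹ = s2 (suffix); strip both.
Reduced to β = s1 s2^-1 s1 s2 s2 s1 s1 s2^-1 on 3 strands, 8 crossings.
Both give the same β = s1 s2^-1 s1 s2 s2 s1 s1 s2^-1 on 3 strands, so one state sum suffices:
Braid: s1 s2^-1 s1 s2 s2 s1 s1 s2^-1 on 3 strands, 8 crossings.
Writhe w = (#positive) - (#negative) = 6 - 2 = 4.
Computing the Kauffman bracket via state sum. There are 2^8 = 256 states.
Each crossing splits two ways (0=vertical, 1=horizontal). The state's weight is A^(#A-smoothings - #B-smoothings) * d^(loops - 1).
Tabulate the states by total A-exponent and number of loops L (A-exp: L × count):
  A^8: L=3 ×1
  A^6: L=2 ×6, L=4 ×2
  A^4: L=1 ×11, L=3 ×16, L=5 ×1
  A^2: L=2 ×47, L=4 ×9
  A^0: L=1 ×26, L=3 ×43, L=5 ×1
  A^-2: L=2 ×41, L=4 ×15
  A^-4: L=3 ×26, L=5 ×2
  A^-6: L=4 ×8
  A^-8: L=5 ×1
Each group contributes A^e * Σ count * d^(L-1):
Powers of d = -A^2 - A^-2: d^2 = A^4 + 2 + A^-4; d^3 = -A^6 - 3*A^2 - 3*A^-2 - A^-6; d^4 = A^8 + 4*A^4 + 6 + 4*A^-4 + A^-8.
  A^8 * (d^2) = A^12 + 2*A^8 + A^4
  A^6 * (6*d + 2*d^3) = -2*A^12 - 12*A^8 - 12*A^4 - 2
  A^4 * (11 + 16*d^2 + d^4) = A^12 + 20*A^8 + 49*A^4 + 20 + A^-4
  A^2 * (47*d + 9*d^3) = -9*A^8 - 74*A^4 - 74 - 9*A^-4
  A^0 * (26 + 43*d^2 + d^4) = A^8 + 47*A^4 + 118 + 47*A^-4 + A^-8
  A^-2 * (41*d + 15*d^3) = -15*A^4 - 86 - 86*A^-4 - 15*A^-8
  A^-4 * (26*d^2 + 2*d^4) = 2*A^4 + 34 + 64*A^-4 + 34*A^-8 + 2*A^-12
  A^-6 * (8*d^3) = -8 - 24*A^-4 - 24*A^-8 - 8*A^-12
  A^-8 * (d^4) = 1 + 4*A^-4 + 6*A^-8 + 4*A^-12 + A^-16
Summing the groups: <K> = 2*A^8 - 2*A^4 + 3 - 3*A^-4 + 2*A^-8 - 2*A^-12 + A^-16
Normalise by the writhe: (-A^3)^(-w) = (-A^3)^(-4) = A^-12, so f(A) = A^-12 * <K> = 2*A^-4 - 2*A^-8 + 3*A^-12 - 3*A^-16 + 2*A^-20 - 2*A^-24 + A^-28.
Substitute A = t^(-1/4), i.e. A^e → t^(-e/4): V(t) = t^7 - 2*t^6 + 2*t^5 - 3*t^4 + 3*t^3 - 2*t^2 + 2*t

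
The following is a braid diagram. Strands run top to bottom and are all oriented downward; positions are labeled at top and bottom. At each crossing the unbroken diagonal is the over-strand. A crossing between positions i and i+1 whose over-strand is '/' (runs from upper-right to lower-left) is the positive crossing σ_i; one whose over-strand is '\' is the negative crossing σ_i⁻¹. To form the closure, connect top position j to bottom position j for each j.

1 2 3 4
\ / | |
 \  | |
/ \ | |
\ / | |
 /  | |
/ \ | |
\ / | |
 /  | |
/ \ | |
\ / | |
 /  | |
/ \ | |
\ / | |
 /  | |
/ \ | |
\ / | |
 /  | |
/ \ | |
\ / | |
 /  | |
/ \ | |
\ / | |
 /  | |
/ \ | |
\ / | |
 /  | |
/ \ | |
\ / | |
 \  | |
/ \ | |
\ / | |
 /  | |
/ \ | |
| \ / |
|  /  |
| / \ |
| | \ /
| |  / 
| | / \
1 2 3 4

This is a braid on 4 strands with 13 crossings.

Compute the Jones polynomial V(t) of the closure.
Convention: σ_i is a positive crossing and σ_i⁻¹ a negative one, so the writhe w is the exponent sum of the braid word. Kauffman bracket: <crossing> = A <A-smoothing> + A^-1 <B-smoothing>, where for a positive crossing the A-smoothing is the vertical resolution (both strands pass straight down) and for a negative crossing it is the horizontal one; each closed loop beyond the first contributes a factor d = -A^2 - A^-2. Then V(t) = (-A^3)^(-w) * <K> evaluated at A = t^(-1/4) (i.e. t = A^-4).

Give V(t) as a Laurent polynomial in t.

Reading the diagram top to bottom ('/'-over between positions i,i+1 = s_i, '\'-over = s_i^-1): braid word = s1^-1 s1 s1 s1 s1 s1 s1 s1 s1 s1^-1 s1 s2 s3.
The presented braid s1^-1 s1 s1 s1 s1 s1 s1 s1 s1 s1^-1 s1 s2 s3 on 4 strands reduces by inverse Markov moves (closure unchanged at each step):
  Destabilize: the word has the form β·s3 where s3 occurs only as the final letter (β ∈ B_3); drop it and the last strand → 3 strands.
  Destabilize: the word has the form β·s2 where s2 occurs only as the final letter (β ∈ B_2); drop it and the last strand → 2 strands.
  Deconjugate: the word is γ·β·γ⁻¹ with γ = s1^-1 s1 (prefix) and γ⁻¹ = s1^-1 s1 (suffix); strip both.
Reduced to β = s1 s1 s1 s1 s1 s1 s1 on 2 strands, 7 crossings.
Compute on β:
Braid: s1 s1 s1 s1 s1 s1 s1 on 2 strands, 7 crossings.
Writhe w = (#positive) - (#negative) = 7 - 0 = 7.
State-sum expansion of <K>. There are 2^7 = 128 states.
For each crossing: s=0 is the vertical smoothing, s=1 horizontal. Crossing k contributes A^(sign_k * (1 - 2*s_k)); loop factor d = -A^2 - A^-2.
Tabulate the states by total A-exponent and number of loops L (A-exp: L × count):
  A^7: L=2 ×1
  A^5: L=1 ×7
  A^3: L=2 ×21
  A^1: L=3 ×35
  A^-1: L=4 ×35
  A^-3: L=5 ×21
  A^-5: L=6 ×7
  A^-7: L=7 ×1
Each group contributes A^e * Σ count * d^(L-1):
Powers of d = -A^2 - A^-2: d^2 = A^4 + 2 + A^-4; d^3 = -A^6 - 3*A^2 - 3*A^-2 - A^-6; d^4 = A^8 + 4*A^4 + 6 + 4*A^-4 + A^-8; d^5 = -A^10 - 5*A^6 - 10*A^2 - 10*A^-2 - 5*A^-6 - A^-10; d^6 = A^12 + 6*A^8 + 15*A^4 + 20 + 15*A^-4 + 6*A^-8 + A^-12.
  A^7 * (d) = -A^9 - A^5
  A^5 * (7) = 7*A^5
  A^3 * (21*d) = -21*A^5 - 21*A
  A^1 * (35*d^2) = 35*A^5 + 70*A + 35*A^-3
  A^-1 * (35*d^3) = -35*A^5 - 105*A - 105*A^-3 - 35*A^-7
  A^-3 * (21*d^4) = 21*A^5 + 84*A + 126*A^-3 + 84*A^-7 + 21*A^-11
  A^-5 * (7*d^5) = -7*A^5 - 35*A - 70*A^-3 - 70*A^-7 - 35*A^-11 - 7*A^-15
  A^-7 * (d^6) = A^5 + 6*A + 15*A^-3 + 20*A^-7 + 15*A^-11 + 6*A^-15 + A^-19
Summing the groups: <K> = -A^9 - A + A^-3 - A^-7 + A^-11 - A^-15 + A^-19
Normalise by the writhe: (-A^3)^(-w) = (-A^3)^(-7) = -A^-21, so f(A) = -A^-21 * <K> = A^-12 + A^-20 - A^-24 + A^-28 - A^-32 + A^-36 - A^-40.
Substitute A = t^(-1/4), i.e. A^e → t^(-e/4): V(t) = -t^10 + t^9 - t^8 + t^7 - t^6 + t^5 + t^3

Answer: -t^10 + t^9 - t^8 + t^7 - t^6 + t^5 + t^3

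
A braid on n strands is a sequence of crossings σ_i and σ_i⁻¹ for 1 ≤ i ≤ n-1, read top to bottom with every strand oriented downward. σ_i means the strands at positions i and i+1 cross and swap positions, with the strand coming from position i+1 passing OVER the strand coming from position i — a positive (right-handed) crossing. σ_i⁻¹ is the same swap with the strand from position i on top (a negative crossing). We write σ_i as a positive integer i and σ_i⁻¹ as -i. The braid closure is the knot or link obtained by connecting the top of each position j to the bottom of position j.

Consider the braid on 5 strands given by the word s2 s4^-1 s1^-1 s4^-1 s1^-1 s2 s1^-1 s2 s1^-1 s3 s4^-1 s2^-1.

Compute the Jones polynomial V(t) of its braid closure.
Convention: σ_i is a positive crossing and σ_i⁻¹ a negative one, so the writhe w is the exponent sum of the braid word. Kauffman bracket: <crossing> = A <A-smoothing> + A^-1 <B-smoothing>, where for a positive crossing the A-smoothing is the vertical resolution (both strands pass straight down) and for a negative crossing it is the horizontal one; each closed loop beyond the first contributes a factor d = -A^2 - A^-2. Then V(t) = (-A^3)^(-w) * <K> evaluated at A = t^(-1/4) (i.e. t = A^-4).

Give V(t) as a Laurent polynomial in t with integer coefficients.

1 - t^-1 + 3*t^-2 - 4*t^-3 + 5*t^-4 - 6*t^-5 + 5*t^-6 - 4*t^-7 + 3*t^-8 - t^-9

Derivation:
The presented braid s2 s4^-1 s1^-1 s4^-1 s1^-1 s2 s1^-1 s2 s1^-1 s3 s4^-1 s2^-1 on 5 strands reduces by inverse Markov moves (closure unchanged at each step):
  Deconjugate: the word is γ·β·γ⁻¹ with γ = s2 (prefix) and γ⁻¹ = s2^-1 (suffix); strip both.
Reduced to β = s4^-1 s1^-1 s4^-1 s1^-1 s2 s1^-1 s2 s1^-1 s3 s4^-1 on 5 strands, 10 crossings.
Compute on β:
Braid: s4^-1 s1^-1 s4^-1 s1^-1 s2 s1^-1 s2 s1^-1 s3 s4^-1 on 5 strands, 10 crossings.
Writhe w = (#positive) - (#negative) = 3 - 7 = -4.
Enumerate smoothing states for the bracket polynomial. There are 2^10 = 1024 states.
Smooth each crossing (0=||, 1=⌣⌢); contribution A^(Σ sign_k(1-2s_k)) * d^(L-1).
Tabulate the states by total A-exponent and number of loops L (A-exp: L × count):
  A^10: L=8 ×1
  A^8: L=7 ×10
  A^6: L=6 ×45
  A^4: L=5 ×118, L=7 ×2
  A^2: L=4 ×195, L=6 ×15
  A^0: L=3 ×203, L=5 ×49
  A^-2: L=2 ×123, L=4 ×85, L=6 ×2
  A^-4: L=1 ×33, L=3 ×78, L=5 ×9
  A^-6: L=2 ×29, L=4 ×16
  A^-8: L=3 ×9, L=5 ×1
  A^-10: L=4 ×1
Each group contributes A^e * Σ count * d^(L-1):
Powers of d = -A^2 - A^-2: d^2 = A^4 + 2 + A^-4; d^3 = -A^6 - 3*A^2 - 3*A^-2 - A^-6; d^4 = A^8 + 4*A^4 + 6 + 4*A^-4 + A^-8; d^5 = -A^10 - 5*A^6 - 10*A^2 - 10*A^-2 - 5*A^-6 - A^-10; d^6 = A^12 + 6*A^8 + 15*A^4 + 20 + 15*A^-4 + 6*A^-8 + A^-12; d^7 = -A^14 - 7*A^10 - 21*A^6 - 35*A^2 - 35*A^-2 - 21*A^-6 - 7*A^-10 - A^-14.
  A^10 * (d^7) = -A^24 - 7*A^20 - 21*A^16 - 35*A^12 - 35*A^8 - 21*A^4 - 7 - A^-4
  A^8 * (10*d^6) = 10*A^20 + 60*A^16 + 150*A^12 + 200*A^8 + 150*A^4 + 60 + 10*A^-4
  A^6 * (45*d^5) = -45*A^16 - 225*A^12 - 450*A^8 - 450*A^4 - 225 - 45*A^-4
  A^4 * (118*d^4 + 2*d^6) = 2*A^16 + 130*A^12 + 502*A^8 + 748*A^4 + 502 + 130*A^-4 + 2*A^-8
  A^2 * (195*d^3 + 15*d^5) = -15*A^12 - 270*A^8 - 735*A^4 - 735 - 270*A^-4 - 15*A^-8
  A^0 * (203*d^2 + 49*d^4) = 49*A^8 + 399*A^4 + 700 + 399*A^-4 + 49*A^-8
  A^-2 * (123*d + 85*d^3 + 2*d^5) = -2*A^8 - 95*A^4 - 398 - 398*A^-4 - 95*A^-8 - 2*A^-12
  A^-4 * (33 + 78*d^2 + 9*d^4) = 9*A^4 + 114 + 243*A^-4 + 114*A^-8 + 9*A^-12
  A^-6 * (29*d + 16*d^3) = -16 - 77*A^-4 - 77*A^-8 - 16*A^-12
  A^-8 * (9*d^2 + d^4) = 1 + 13*A^-4 + 24*A^-8 + 13*A^-12 + A^-16
  A^-10 * (d^3) = -A^-4 - 3*A^-8 - 3*A^-12 - A^-16
Summing the groups: <K> = -A^24 + 3*A^20 - 4*A^16 + 5*A^12 - 6*A^8 + 5*A^4 - 4 + 3*A^-4 - A^-8 + A^-12
Normalise by the writhe: (-A^3)^(-w) = (-A^3)^(4) = A^12, so f(A) = A^12 * <K> = -A^36 + 3*A^32 - 4*A^28 + 5*A^24 - 6*A^20 + 5*A^16 - 4*A^12 + 3*A^8 - A^4 + 1.
Substitute A = t^(-1/4), i.e. A^e → t^(-e/4): V(t) = 1 - t^-1 + 3*t^-2 - 4*t^-3 + 5*t^-4 - 6*t^-5 + 5*t^-6 - 4*t^-7 + 3*t^-8 - t^-9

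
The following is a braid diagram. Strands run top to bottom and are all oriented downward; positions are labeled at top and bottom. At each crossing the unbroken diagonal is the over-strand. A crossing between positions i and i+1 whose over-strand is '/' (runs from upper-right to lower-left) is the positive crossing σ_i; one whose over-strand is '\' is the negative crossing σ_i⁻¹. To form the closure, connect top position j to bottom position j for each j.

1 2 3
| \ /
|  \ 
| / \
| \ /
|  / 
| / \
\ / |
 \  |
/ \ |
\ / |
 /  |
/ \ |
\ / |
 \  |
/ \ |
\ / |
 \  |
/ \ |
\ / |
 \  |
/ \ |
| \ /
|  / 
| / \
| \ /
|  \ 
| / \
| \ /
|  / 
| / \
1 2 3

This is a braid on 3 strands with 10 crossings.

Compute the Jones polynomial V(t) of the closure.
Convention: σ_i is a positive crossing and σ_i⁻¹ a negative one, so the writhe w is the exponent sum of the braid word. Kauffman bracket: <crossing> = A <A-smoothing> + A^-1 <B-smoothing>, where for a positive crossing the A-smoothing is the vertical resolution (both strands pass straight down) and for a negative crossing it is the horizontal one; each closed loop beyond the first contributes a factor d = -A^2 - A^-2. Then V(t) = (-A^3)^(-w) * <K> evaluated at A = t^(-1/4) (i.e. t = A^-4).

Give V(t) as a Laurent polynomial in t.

Reading the diagram top to bottom ('/'-over between positions i,i+1 = s_i, '\'-over = s_i^-1): braid word = s2^-1 s2 s1^-1 s1 s1^-1 s1^-1 s1^-1 s2 s2^-1 s2.
The presented braid s2^-1 s2 s1^-1 s1 s1^-1 s1^-1 s1^-1 s2 s2^-1 s2 on 3 strands reduces by inverse Markov moves (closure unchanged at each step):
  Deconjugate: the word is γ·β·γ⁻¹ with γ = s2^-1 s2 (prefix) and γ⁻¹ = s2^-1 s2 (suffix); strip both.
  Destabilize: the word has the form β·s2 where s2 occurs only as the final letter (β ∈ B_2); drop it and the last strand → 2 strands.
Reduced to β = s1^-1 s1 s1^-1 s1^-1 s1^-1 on 2 strands, 5 crossings.
Compute on β:
First cancel adjacent σ_i σ_i⁻¹ pairs (Reidemeister II — same braid, same closure): s1^-1 s1 s1^-1 s1^-1 s1^-1 → s1^-1 s1^-1 s1^-1.
Braid: s1^-1 s1^-1 s1^-1 on 2 strands, 3 crossings.
Writhe w = (#positive) - (#negative) = 0 - 3 = -3.
Computing the Kauffman bracket via state sum. There are 2^3 = 8 states.
Smooth each crossing (0=||, 1=⌣⌢); contribution A^(Σ sign_k(1-2s_k)) * d^(L-1).
  state 000: A-exp=-3, loops=2, term = A^-3 * d^1
  state 001: A-exp=-1, loops=1, term = A^-1 * d^0
  state 010: A-exp=-1, loops=1, term = A^-1 * d^0
  state 011: A-exp=+1, loops=2, term = A^1 * d^1
  state 100: A-exp=-1, loops=1, term = A^-1 * d^0
  state 101: A-exp=+1, loops=2, term = A^1 * d^1
  state 110: A-exp=+1, loops=2, term = A^1 * d^1
  state 111: A-exp=+3, loops=3, term = A^3 * d^2
Collect the terms by A-exponent (count of states per loop number):
Powers of d = -A^2 - A^-2: d^2 = A^4 + 2 + A^-4.
  A^3 * (d^2) = A^7 + 2*A^3 + A^-1
  A^1 * (3*d) = -3*A^3 - 3*A^-1
  A^-1 * (3) = 3*A^-1
  A^-3 * (d) = -A^-1 - A^-5
Summing the groups: <K> = A^7 - A^3 - A^-5
Normalise by the writhe: (-A^3)^(-w) = (-A^3)^(3) = -A^9, so f(A) = -A^9 * <K> = -A^16 + A^12 + A^4.
Substitute A = t^(-1/4), i.e. A^e → t^(-e/4): V(t) = t^-1 + t^-3 - t^-4

Answer: t^-1 + t^-3 - t^-4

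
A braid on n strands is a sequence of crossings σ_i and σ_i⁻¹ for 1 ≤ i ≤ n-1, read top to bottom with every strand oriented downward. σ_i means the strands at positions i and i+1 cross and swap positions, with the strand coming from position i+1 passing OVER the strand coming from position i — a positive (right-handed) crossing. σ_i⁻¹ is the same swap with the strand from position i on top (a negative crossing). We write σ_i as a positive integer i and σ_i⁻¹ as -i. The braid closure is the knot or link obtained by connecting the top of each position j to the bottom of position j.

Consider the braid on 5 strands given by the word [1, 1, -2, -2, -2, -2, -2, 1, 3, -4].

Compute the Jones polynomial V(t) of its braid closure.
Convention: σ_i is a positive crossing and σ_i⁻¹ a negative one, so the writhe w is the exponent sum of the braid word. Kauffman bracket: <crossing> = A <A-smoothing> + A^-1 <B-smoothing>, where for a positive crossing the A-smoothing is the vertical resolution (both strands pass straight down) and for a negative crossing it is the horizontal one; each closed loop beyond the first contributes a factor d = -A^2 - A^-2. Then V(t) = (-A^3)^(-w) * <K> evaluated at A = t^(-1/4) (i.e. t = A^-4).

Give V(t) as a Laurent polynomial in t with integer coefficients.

The presented braid s1 s1 s2^-1 s2^-1 s2^-1 s2^-1 s2^-1 s1 s3 s4^-1 on 5 strands reduces by inverse Markov moves (closure unchanged at each step):
  Destabilize: the word has the form β·s4^-1 where s4^-1 occurs only as the final letter (β ∈ B_4); drop it and the last strand → 4 strands.
  Destabilize: the word has the form β·s3 where s3 occurs only as the final letter (β ∈ B_3); drop it and the last strand → 3 strands.
Reduced to β = s1 s1 s2^-1 s2^-1 s2^-1 s2^-1 s2^-1 s1 on 3 strands, 8 crossings.
Compute on β:
Braid: s1 s1 s2^-1 s2^-1 s2^-1 s2^-1 s2^-1 s1 on 3 strands, 8 crossings.
Writhe w = (#positive) - (#negative) = 3 - 5 = -2.
Computing the Kauffman bracket via state sum. There are 2^8 = 256 states.
Each crossing splits two ways (0=vertical, 1=horizontal). The state's weight is A^(#A-smoothings - #B-smoothings) * d^(loops - 1).
Tabulate the states by total A-exponent and number of loops L (A-exp: L × count):
  A^8: L=6 ×1
  A^6: L=5 ×8
  A^4: L=4 ×25, L=6 ×3
  A^2: L=3 ×40, L=5 ×15, L=7 ×1
  A^0: L=2 ×35, L=4 ×30, L=6 ×5
  A^-2: L=1 ×15, L=3 ×31, L=5 ×10
  A^-4: L=2 ×18, L=4 ×10
  A^-6: L=3 ×8
  A^-8: L=4 ×1
Each group contributes A^e * Σ count * d^(L-1):
Powers of d = -A^2 - A^-2: d^2 = A^4 + 2 + A^-4; d^3 = -A^6 - 3*A^2 - 3*A^-2 - A^-6; d^4 = A^8 + 4*A^4 + 6 + 4*A^-4 + A^-8; d^5 = -A^10 - 5*A^6 - 10*A^2 - 10*A^-2 - 5*A^-6 - A^-10; d^6 = A^12 + 6*A^8 + 15*A^4 + 20 + 15*A^-4 + 6*A^-8 + A^-12.
  A^8 * (d^5) = -A^18 - 5*A^14 - 10*A^10 - 10*A^6 - 5*A^2 - A^-2
  A^6 * (8*d^4) = 8*A^14 + 32*A^10 + 48*A^6 + 32*A^2 + 8*A^-2
  A^4 * (25*d^3 + 3*d^5) = -3*A^14 - 40*A^10 - 105*A^6 - 105*A^2 - 40*A^-2 - 3*A^-6
  A^2 * (40*d^2 + 15*d^4 + d^6) = A^14 + 21*A^10 + 115*A^6 + 190*A^2 + 115*A^-2 + 21*A^-6 + A^-10
  A^0 * (35*d + 30*d^3 + 5*d^5) = -5*A^10 - 55*A^6 - 175*A^2 - 175*A^-2 - 55*A^-6 - 5*A^-10
  A^-2 * (15 + 31*d^2 + 10*d^4) = 10*A^6 + 71*A^2 + 137*A^-2 + 71*A^-6 + 10*A^-10
  A^-4 * (18*d + 10*d^3) = -10*A^2 - 48*A^-2 - 48*A^-6 - 10*A^-10
  A^-6 * (8*d^2) = 8*A^-2 + 16*A^-6 + 8*A^-10
  A^-8 * (d^3) = -A^-2 - 3*A^-6 - 3*A^-10 - A^-14
Summing the groups: <K> = -A^18 + A^14 - 2*A^10 + 3*A^6 - 2*A^2 + 3*A^-2 - A^-6 + A^-10 - A^-14
Normalise by the writhe: (-A^3)^(-w) = (-A^3)^(2) = A^6, so f(A) = A^6 * <K> = -A^24 + A^20 - 2*A^16 + 3*A^12 - 2*A^8 + 3*A^4 - 1 + A^-4 - A^-8.
Substitute A = t^(-1/4), i.e. A^e → t^(-e/4): V(t) = -t^2 + t - 1 + 3*t^-1 - 2*t^-2 + 3*t^-3 - 2*t^-4 + t^-5 - t^-6

Answer: -t^2 + t - 1 + 3*t^-1 - 2*t^-2 + 3*t^-3 - 2*t^-4 + t^-5 - t^-6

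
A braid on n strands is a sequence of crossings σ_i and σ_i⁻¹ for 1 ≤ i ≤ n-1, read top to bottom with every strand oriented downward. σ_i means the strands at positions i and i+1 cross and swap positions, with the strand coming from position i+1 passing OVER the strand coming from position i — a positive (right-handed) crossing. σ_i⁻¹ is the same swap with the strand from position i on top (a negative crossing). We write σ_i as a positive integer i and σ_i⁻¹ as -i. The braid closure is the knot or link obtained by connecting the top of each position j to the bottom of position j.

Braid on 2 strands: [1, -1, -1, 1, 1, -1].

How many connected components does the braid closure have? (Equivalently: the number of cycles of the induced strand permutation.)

2

Derivation:
Track the strand permutation on 2 strands, starting from identity.
  step 1: s1 swaps positions 1,2 -> [2 1]
  step 2: s1^-1 swaps positions 1,2 -> [1 2]
  step 3: s1^-1 swaps positions 1,2 -> [2 1]
  step 4: s1 swaps positions 1,2 -> [1 2]
  step 5: s1 swaps positions 1,2 -> [2 1]
  step 6: s1^-1 swaps positions 1,2 -> [1 2]
Final permutation (position -> original strand): [1 2]
Closure components = cycle count of this permutation = 2.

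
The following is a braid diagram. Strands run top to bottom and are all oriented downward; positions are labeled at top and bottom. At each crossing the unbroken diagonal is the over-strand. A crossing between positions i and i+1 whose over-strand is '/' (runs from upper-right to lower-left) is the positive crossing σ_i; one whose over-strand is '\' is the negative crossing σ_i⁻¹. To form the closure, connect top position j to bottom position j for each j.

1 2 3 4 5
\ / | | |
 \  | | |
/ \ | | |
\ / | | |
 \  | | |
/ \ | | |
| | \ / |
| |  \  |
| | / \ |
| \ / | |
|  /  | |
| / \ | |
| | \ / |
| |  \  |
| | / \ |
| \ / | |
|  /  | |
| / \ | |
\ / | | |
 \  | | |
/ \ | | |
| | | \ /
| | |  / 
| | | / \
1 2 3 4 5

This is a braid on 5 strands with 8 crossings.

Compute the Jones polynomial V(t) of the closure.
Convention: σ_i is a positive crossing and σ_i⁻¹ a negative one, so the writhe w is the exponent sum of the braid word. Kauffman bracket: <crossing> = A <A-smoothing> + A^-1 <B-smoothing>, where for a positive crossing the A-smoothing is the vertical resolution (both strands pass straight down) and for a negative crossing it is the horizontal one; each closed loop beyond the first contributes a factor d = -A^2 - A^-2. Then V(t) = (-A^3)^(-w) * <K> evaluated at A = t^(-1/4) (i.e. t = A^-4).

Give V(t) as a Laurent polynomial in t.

t - 1 + 2*t^-1 - 3*t^-2 + 3*t^-3 - 2*t^-4 + 2*t^-5 - t^-6

Derivation:
Reading the diagram top to bottom ('/'-over between positions i,i+1 = s_i, '\'-over = s_i^-1): braid word = s1^-1 s1^-1 s3^-1 s2 s3^-1 s2 s1^-1 s4.
The presented braid s1^-1 s1^-1 s3^-1 s2 s3^-1 s2 s1^-1 s4 on 5 strands reduces by inverse Markov moves (closure unchanged at each step):
  Destabilize: the word has the form β·s4 where s4 occurs only as the final letter (β ∈ B_4); drop it and the last strand → 4 strands.
Reduced to β = s1^-1 s1^-1 s3^-1 s2 s3^-1 s2 s1^-1 on 4 strands, 7 crossings.
Compute on β:
Braid: s1^-1 s1^-1 s3^-1 s2 s3^-1 s2 s1^-1 on 4 strands, 7 crossings.
Writhe w = (#positive) - (#negative) = 2 - 5 = -3.
Enumerate smoothing states for the bracket polynomial. There are 2^7 = 128 states.
Each crossing splits two ways (0=vertical, 1=horizontal). The state's weight is A^(#A-smoothings - #B-smoothings) * d^(loops - 1).
Tabulate the states by total A-exponent and number of loops L (A-exp: L × count):
  A^7: L=5 ×1
  A^5: L=4 ×7
  A^3: L=3 ×20, L=5 ×1
  A^1: L=2 ×27, L=4 ×8
  A^-1: L=1 ×15, L=3 ×19, L=5 ×1
  A^-3: L=2 ×17, L=4 ×4
  A^-5: L=3 ×7
  A^-7: L=4 ×1
Each group contributes A^e * Σ count * d^(L-1):
Powers of d = -A^2 - A^-2: d^2 = A^4 + 2 + A^-4; d^3 = -A^6 - 3*A^2 - 3*A^-2 - A^-6; d^4 = A^8 + 4*A^4 + 6 + 4*A^-4 + A^-8.
  A^7 * (d^4) = A^15 + 4*A^11 + 6*A^7 + 4*A^3 + A^-1
  A^5 * (7*d^3) = -7*A^11 - 21*A^7 - 21*A^3 - 7*A^-1
  A^3 * (20*d^2 + d^4) = A^11 + 24*A^7 + 46*A^3 + 24*A^-1 + A^-5
  A^1 * (27*d + 8*d^3) = -8*A^7 - 51*A^3 - 51*A^-1 - 8*A^-5
  A^-1 * (15 + 19*d^2 + d^4) = A^7 + 23*A^3 + 59*A^-1 + 23*A^-5 + A^-9
  A^-3 * (17*d + 4*d^3) = -4*A^3 - 29*A^-1 - 29*A^-5 - 4*A^-9
  A^-5 * (7*d^2) = 7*A^-1 + 14*A^-5 + 7*A^-9
  A^-7 * (d^3) = -A^-1 - 3*A^-5 - 3*A^-9 - A^-13
Summing the groups: <K> = A^15 - 2*A^11 + 2*A^7 - 3*A^3 + 3*A^-1 - 2*A^-5 + A^-9 - A^-13
Normalise by the writhe: (-A^3)^(-w) = (-A^3)^(3) = -A^9, so f(A) = -A^9 * <K> = -A^24 + 2*A^20 - 2*A^16 + 3*A^12 - 3*A^8 + 2*A^4 - 1 + A^-4.
Substitute A = t^(-1/4), i.e. A^e → t^(-e/4): V(t) = t - 1 + 2*t^-1 - 3*t^-2 + 3*t^-3 - 2*t^-4 + 2*t^-5 - t^-6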